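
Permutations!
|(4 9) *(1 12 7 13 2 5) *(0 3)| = |(0 3)(1 12 7 13 2 5)(4 9)| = 6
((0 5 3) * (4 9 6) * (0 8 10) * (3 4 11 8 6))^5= ((0 5 4 9 3 6 11 8 10))^5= (0 6 5 11 4 8 9 10 3)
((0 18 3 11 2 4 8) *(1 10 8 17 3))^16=(0 18 1 10 8)(2 4 17 3 11)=((0 18 1 10 8)(2 4 17 3 11))^16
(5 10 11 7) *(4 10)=(4 10 11 7 5)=[0, 1, 2, 3, 10, 4, 6, 5, 8, 9, 11, 7]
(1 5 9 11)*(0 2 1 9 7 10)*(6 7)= (0 2 1 5 6 7 10)(9 11)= [2, 5, 1, 3, 4, 6, 7, 10, 8, 11, 0, 9]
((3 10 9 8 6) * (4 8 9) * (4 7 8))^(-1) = (3 6 8 7 10) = ((3 10 7 8 6))^(-1)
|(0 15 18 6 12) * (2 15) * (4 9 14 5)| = |(0 2 15 18 6 12)(4 9 14 5)| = 12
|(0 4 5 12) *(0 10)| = |(0 4 5 12 10)| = 5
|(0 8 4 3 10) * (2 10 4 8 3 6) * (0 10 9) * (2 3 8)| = 12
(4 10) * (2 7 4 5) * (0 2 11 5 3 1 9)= (0 2 7 4 10 3 1 9)(5 11)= [2, 9, 7, 1, 10, 11, 6, 4, 8, 0, 3, 5]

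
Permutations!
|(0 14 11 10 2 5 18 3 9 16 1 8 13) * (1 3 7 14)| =84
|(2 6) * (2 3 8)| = 4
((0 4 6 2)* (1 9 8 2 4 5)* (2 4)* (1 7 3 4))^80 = (0 3 2 7 6 5 4)(1 8 9)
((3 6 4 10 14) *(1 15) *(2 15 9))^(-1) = (1 15 2 9)(3 14 10 4 6)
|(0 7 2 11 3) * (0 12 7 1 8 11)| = |(0 1 8 11 3 12 7 2)| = 8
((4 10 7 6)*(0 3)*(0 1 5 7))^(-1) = (0 10 4 6 7 5 1 3)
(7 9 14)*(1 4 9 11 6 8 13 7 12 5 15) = (1 4 9 14 12 5 15)(6 8 13 7 11) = [0, 4, 2, 3, 9, 15, 8, 11, 13, 14, 10, 6, 5, 7, 12, 1]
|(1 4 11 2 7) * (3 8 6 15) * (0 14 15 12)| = |(0 14 15 3 8 6 12)(1 4 11 2 7)| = 35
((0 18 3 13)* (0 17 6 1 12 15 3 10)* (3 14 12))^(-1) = ((0 18 10)(1 3 13 17 6)(12 15 14))^(-1) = (0 10 18)(1 6 17 13 3)(12 14 15)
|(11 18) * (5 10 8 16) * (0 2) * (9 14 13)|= |(0 2)(5 10 8 16)(9 14 13)(11 18)|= 12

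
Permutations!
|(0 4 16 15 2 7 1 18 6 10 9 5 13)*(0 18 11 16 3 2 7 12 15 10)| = |(0 4 3 2 12 15 7 1 11 16 10 9 5 13 18 6)| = 16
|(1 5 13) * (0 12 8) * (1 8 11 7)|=|(0 12 11 7 1 5 13 8)|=8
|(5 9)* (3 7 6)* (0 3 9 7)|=|(0 3)(5 7 6 9)|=4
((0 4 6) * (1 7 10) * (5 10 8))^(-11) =(0 4 6)(1 10 5 8 7)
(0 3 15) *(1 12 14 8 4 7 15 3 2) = [2, 12, 1, 3, 7, 5, 6, 15, 4, 9, 10, 11, 14, 13, 8, 0] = (0 2 1 12 14 8 4 7 15)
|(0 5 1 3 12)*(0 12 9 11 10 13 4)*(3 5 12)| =|(0 12 3 9 11 10 13 4)(1 5)| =8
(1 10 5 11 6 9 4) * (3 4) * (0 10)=(0 10 5 11 6 9 3 4 1)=[10, 0, 2, 4, 1, 11, 9, 7, 8, 3, 5, 6]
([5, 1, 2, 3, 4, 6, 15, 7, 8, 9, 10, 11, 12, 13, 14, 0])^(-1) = [15, 1, 2, 3, 4, 0, 5, 7, 8, 9, 10, 11, 12, 13, 14, 6]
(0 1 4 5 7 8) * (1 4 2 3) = (0 4 5 7 8)(1 2 3) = [4, 2, 3, 1, 5, 7, 6, 8, 0]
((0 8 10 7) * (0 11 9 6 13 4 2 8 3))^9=(13)(0 3)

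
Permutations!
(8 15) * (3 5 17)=(3 5 17)(8 15)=[0, 1, 2, 5, 4, 17, 6, 7, 15, 9, 10, 11, 12, 13, 14, 8, 16, 3]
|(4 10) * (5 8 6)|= 6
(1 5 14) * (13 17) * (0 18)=[18, 5, 2, 3, 4, 14, 6, 7, 8, 9, 10, 11, 12, 17, 1, 15, 16, 13, 0]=(0 18)(1 5 14)(13 17)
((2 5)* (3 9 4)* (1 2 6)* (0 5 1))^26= (0 6 5)(3 4 9)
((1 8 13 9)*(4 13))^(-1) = (1 9 13 4 8)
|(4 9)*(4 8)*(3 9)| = |(3 9 8 4)| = 4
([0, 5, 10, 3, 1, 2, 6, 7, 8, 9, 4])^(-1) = [0, 4, 5, 3, 10, 1, 6, 7, 8, 9, 2]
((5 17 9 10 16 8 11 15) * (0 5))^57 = (0 9 8)(5 10 11)(15 17 16) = ((0 5 17 9 10 16 8 11 15))^57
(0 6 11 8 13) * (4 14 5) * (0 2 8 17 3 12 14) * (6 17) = (0 17 3 12 14 5 4)(2 8 13)(6 11) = [17, 1, 8, 12, 0, 4, 11, 7, 13, 9, 10, 6, 14, 2, 5, 15, 16, 3]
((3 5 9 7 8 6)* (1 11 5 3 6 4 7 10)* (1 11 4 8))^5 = (1 7 4)(5 9 10 11) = ((1 4 7)(5 9 10 11))^5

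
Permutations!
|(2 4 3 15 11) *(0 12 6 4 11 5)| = 14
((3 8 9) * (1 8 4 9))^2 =(3 9 4)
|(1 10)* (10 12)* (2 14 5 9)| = 12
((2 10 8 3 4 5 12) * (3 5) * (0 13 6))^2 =(0 6 13)(2 8 12 10 5)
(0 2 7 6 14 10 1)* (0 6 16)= (0 2 7 16)(1 6 14 10)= [2, 6, 7, 3, 4, 5, 14, 16, 8, 9, 1, 11, 12, 13, 10, 15, 0]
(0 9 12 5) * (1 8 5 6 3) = (0 9 12 6 3 1 8 5) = [9, 8, 2, 1, 4, 0, 3, 7, 5, 12, 10, 11, 6]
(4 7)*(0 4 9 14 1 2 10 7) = (0 4)(1 2 10 7 9 14) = [4, 2, 10, 3, 0, 5, 6, 9, 8, 14, 7, 11, 12, 13, 1]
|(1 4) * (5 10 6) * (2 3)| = 6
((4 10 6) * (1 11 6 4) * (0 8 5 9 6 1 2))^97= ((0 8 5 9 6 2)(1 11)(4 10))^97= (0 8 5 9 6 2)(1 11)(4 10)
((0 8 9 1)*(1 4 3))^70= ((0 8 9 4 3 1))^70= (0 3 9)(1 4 8)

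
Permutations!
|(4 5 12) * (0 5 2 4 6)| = 4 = |(0 5 12 6)(2 4)|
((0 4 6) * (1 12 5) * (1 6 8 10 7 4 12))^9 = (0 12 5 6)(4 8 10 7)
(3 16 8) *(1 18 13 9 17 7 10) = (1 18 13 9 17 7 10)(3 16 8) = [0, 18, 2, 16, 4, 5, 6, 10, 3, 17, 1, 11, 12, 9, 14, 15, 8, 7, 13]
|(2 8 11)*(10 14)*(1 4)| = 6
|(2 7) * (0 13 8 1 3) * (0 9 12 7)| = |(0 13 8 1 3 9 12 7 2)| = 9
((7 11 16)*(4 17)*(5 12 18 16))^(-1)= (4 17)(5 11 7 16 18 12)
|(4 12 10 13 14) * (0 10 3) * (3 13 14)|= 7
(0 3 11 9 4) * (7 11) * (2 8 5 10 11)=[3, 1, 8, 7, 0, 10, 6, 2, 5, 4, 11, 9]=(0 3 7 2 8 5 10 11 9 4)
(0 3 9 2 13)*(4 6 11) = (0 3 9 2 13)(4 6 11) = [3, 1, 13, 9, 6, 5, 11, 7, 8, 2, 10, 4, 12, 0]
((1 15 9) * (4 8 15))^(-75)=((1 4 8 15 9))^(-75)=(15)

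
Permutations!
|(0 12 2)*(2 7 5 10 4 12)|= 10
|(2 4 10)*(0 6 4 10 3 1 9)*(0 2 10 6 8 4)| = 8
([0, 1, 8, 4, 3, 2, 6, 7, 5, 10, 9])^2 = [0, 1, 5, 3, 4, 8, 6, 7, 2, 9, 10]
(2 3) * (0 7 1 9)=(0 7 1 9)(2 3)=[7, 9, 3, 2, 4, 5, 6, 1, 8, 0]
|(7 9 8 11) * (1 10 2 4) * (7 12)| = |(1 10 2 4)(7 9 8 11 12)| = 20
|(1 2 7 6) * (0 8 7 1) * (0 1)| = |(0 8 7 6 1 2)| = 6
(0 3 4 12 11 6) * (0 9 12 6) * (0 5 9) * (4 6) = [3, 1, 2, 6, 4, 9, 0, 7, 8, 12, 10, 5, 11] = (0 3 6)(5 9 12 11)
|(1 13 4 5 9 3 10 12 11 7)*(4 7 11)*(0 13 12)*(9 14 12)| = |(0 13 7 1 9 3 10)(4 5 14 12)| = 28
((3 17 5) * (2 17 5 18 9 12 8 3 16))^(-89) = (2 17 18 9 12 8 3 5 16)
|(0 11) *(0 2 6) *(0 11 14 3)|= |(0 14 3)(2 6 11)|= 3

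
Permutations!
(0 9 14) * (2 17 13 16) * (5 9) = (0 5 9 14)(2 17 13 16) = [5, 1, 17, 3, 4, 9, 6, 7, 8, 14, 10, 11, 12, 16, 0, 15, 2, 13]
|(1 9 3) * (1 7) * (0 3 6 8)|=7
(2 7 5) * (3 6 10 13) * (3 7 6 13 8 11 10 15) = [0, 1, 6, 13, 4, 2, 15, 5, 11, 9, 8, 10, 12, 7, 14, 3] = (2 6 15 3 13 7 5)(8 11 10)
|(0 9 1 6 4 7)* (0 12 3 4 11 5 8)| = 28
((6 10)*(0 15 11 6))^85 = ((0 15 11 6 10))^85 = (15)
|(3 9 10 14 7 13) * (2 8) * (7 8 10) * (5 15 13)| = |(2 10 14 8)(3 9 7 5 15 13)| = 12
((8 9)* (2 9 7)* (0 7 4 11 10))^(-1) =(0 10 11 4 8 9 2 7) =((0 7 2 9 8 4 11 10))^(-1)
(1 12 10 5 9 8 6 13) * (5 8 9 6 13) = (1 12 10 8 13)(5 6) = [0, 12, 2, 3, 4, 6, 5, 7, 13, 9, 8, 11, 10, 1]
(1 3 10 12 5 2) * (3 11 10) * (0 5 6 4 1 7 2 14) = (0 5 14)(1 11 10 12 6 4)(2 7) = [5, 11, 7, 3, 1, 14, 4, 2, 8, 9, 12, 10, 6, 13, 0]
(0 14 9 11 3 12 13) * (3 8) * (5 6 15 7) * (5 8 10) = (0 14 9 11 10 5 6 15 7 8 3 12 13) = [14, 1, 2, 12, 4, 6, 15, 8, 3, 11, 5, 10, 13, 0, 9, 7]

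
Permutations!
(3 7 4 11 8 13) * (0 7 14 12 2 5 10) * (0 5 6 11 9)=(0 7 4 9)(2 6 11 8 13 3 14 12)(5 10)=[7, 1, 6, 14, 9, 10, 11, 4, 13, 0, 5, 8, 2, 3, 12]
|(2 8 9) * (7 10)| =|(2 8 9)(7 10)| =6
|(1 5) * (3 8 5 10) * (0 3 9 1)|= |(0 3 8 5)(1 10 9)|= 12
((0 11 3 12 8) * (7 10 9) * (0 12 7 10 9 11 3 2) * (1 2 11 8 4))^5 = (0 8)(1 9)(2 10)(3 12)(4 7) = ((0 3 7 9 10 8 12 4 1 2))^5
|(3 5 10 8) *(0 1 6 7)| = 4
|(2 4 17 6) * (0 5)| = 4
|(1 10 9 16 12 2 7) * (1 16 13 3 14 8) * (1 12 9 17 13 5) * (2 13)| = 40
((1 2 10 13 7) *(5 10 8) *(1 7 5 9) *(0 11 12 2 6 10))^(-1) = (0 5 13 10 6 1 9 8 2 12 11)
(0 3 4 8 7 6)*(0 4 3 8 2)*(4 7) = (0 8 4 2)(6 7) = [8, 1, 0, 3, 2, 5, 7, 6, 4]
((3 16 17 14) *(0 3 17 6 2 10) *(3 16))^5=(14 17)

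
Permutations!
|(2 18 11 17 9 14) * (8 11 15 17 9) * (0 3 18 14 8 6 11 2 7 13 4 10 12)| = |(0 3 18 15 17 6 11 9 8 2 14 7 13 4 10 12)| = 16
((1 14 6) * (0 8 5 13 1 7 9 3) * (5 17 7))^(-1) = ((0 8 17 7 9 3)(1 14 6 5 13))^(-1) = (0 3 9 7 17 8)(1 13 5 6 14)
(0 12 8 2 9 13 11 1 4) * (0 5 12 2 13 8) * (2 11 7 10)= (0 11 1 4 5 12)(2 9 8 13 7 10)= [11, 4, 9, 3, 5, 12, 6, 10, 13, 8, 2, 1, 0, 7]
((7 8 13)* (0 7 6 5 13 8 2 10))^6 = (13)(0 2)(7 10)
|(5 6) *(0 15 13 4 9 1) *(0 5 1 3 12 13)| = 30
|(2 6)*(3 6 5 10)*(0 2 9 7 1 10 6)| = |(0 2 5 6 9 7 1 10 3)| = 9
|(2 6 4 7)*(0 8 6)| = |(0 8 6 4 7 2)| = 6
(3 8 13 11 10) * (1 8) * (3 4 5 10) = (1 8 13 11 3)(4 5 10) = [0, 8, 2, 1, 5, 10, 6, 7, 13, 9, 4, 3, 12, 11]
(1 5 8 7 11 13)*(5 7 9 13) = (1 7 11 5 8 9 13) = [0, 7, 2, 3, 4, 8, 6, 11, 9, 13, 10, 5, 12, 1]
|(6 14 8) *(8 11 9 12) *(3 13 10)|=|(3 13 10)(6 14 11 9 12 8)|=6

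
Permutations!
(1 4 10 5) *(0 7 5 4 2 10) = [7, 2, 10, 3, 0, 1, 6, 5, 8, 9, 4] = (0 7 5 1 2 10 4)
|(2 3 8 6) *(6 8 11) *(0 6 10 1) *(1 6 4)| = |(0 4 1)(2 3 11 10 6)| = 15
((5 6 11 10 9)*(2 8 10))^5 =((2 8 10 9 5 6 11))^5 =(2 6 9 8 11 5 10)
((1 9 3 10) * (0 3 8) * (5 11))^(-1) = (0 8 9 1 10 3)(5 11)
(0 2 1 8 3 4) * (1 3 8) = (8)(0 2 3 4) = [2, 1, 3, 4, 0, 5, 6, 7, 8]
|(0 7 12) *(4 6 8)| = |(0 7 12)(4 6 8)| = 3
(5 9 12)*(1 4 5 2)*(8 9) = (1 4 5 8 9 12 2) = [0, 4, 1, 3, 5, 8, 6, 7, 9, 12, 10, 11, 2]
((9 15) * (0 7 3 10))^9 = ((0 7 3 10)(9 15))^9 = (0 7 3 10)(9 15)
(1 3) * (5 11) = (1 3)(5 11) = [0, 3, 2, 1, 4, 11, 6, 7, 8, 9, 10, 5]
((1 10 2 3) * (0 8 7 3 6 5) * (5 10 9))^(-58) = (0 9 3 8 5 1 7)(2 10 6)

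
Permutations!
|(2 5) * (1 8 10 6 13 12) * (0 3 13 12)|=30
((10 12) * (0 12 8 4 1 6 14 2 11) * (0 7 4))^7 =((0 12 10 8)(1 6 14 2 11 7 4))^7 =(14)(0 8 10 12)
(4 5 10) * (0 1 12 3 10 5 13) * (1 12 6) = (0 12 3 10 4 13)(1 6) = [12, 6, 2, 10, 13, 5, 1, 7, 8, 9, 4, 11, 3, 0]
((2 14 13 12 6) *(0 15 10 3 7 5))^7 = ((0 15 10 3 7 5)(2 14 13 12 6))^7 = (0 15 10 3 7 5)(2 13 6 14 12)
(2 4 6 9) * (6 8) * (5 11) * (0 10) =(0 10)(2 4 8 6 9)(5 11) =[10, 1, 4, 3, 8, 11, 9, 7, 6, 2, 0, 5]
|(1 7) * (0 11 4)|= |(0 11 4)(1 7)|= 6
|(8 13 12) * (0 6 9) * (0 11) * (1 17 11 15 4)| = 24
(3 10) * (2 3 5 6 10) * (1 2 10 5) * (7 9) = (1 2 3 10)(5 6)(7 9) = [0, 2, 3, 10, 4, 6, 5, 9, 8, 7, 1]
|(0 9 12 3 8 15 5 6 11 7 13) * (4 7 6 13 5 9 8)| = 10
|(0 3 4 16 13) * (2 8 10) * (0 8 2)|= |(0 3 4 16 13 8 10)|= 7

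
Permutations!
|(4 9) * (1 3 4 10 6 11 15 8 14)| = 10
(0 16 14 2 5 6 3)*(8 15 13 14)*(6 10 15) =(0 16 8 6 3)(2 5 10 15 13 14) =[16, 1, 5, 0, 4, 10, 3, 7, 6, 9, 15, 11, 12, 14, 2, 13, 8]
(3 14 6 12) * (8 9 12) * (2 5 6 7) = (2 5 6 8 9 12 3 14 7) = [0, 1, 5, 14, 4, 6, 8, 2, 9, 12, 10, 11, 3, 13, 7]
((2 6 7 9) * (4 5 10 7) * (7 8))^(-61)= (2 5 7 6 10 9 4 8)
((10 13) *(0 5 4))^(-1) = (0 4 5)(10 13)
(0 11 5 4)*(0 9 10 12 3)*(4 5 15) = (0 11 15 4 9 10 12 3) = [11, 1, 2, 0, 9, 5, 6, 7, 8, 10, 12, 15, 3, 13, 14, 4]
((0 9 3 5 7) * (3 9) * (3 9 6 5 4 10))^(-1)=(0 7 5 6 9)(3 10 4)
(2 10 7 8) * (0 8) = (0 8 2 10 7) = [8, 1, 10, 3, 4, 5, 6, 0, 2, 9, 7]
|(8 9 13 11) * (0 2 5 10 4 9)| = |(0 2 5 10 4 9 13 11 8)| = 9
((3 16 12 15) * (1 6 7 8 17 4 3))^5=(1 4)(3 6)(7 16)(8 12)(15 17)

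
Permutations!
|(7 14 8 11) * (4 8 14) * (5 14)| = 4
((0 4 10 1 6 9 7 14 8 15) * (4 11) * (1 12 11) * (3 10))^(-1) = ((0 1 6 9 7 14 8 15)(3 10 12 11 4))^(-1) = (0 15 8 14 7 9 6 1)(3 4 11 12 10)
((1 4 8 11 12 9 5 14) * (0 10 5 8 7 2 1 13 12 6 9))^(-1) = (0 12 13 14 5 10)(1 2 7 4)(6 11 8 9)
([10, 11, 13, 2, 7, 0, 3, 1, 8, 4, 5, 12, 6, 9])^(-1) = (0 5 10)(1 7 4 9 13 2 3 6 12 11)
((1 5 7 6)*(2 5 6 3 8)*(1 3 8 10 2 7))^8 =(1 3 2)(5 6 10)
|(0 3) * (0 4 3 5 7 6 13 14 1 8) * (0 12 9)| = |(0 5 7 6 13 14 1 8 12 9)(3 4)| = 10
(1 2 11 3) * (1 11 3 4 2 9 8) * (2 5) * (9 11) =(1 11 4 5 2 3 9 8) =[0, 11, 3, 9, 5, 2, 6, 7, 1, 8, 10, 4]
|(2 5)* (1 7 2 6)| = 5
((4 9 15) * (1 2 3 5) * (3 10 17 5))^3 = ((1 2 10 17 5)(4 9 15))^3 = (1 17 2 5 10)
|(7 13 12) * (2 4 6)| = 3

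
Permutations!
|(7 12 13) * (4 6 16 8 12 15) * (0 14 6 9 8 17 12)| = |(0 14 6 16 17 12 13 7 15 4 9 8)| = 12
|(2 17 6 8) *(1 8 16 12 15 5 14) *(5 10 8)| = |(1 5 14)(2 17 6 16 12 15 10 8)| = 24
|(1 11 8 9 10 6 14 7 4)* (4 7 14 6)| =6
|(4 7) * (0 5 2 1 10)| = 10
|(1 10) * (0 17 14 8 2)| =10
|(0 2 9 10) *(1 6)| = |(0 2 9 10)(1 6)| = 4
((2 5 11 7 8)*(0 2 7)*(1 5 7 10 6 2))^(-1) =(0 11 5 1)(2 6 10 8 7)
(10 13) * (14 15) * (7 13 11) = [0, 1, 2, 3, 4, 5, 6, 13, 8, 9, 11, 7, 12, 10, 15, 14] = (7 13 10 11)(14 15)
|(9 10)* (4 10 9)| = |(4 10)| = 2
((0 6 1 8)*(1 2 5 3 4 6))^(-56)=(0 1 8)(2 6 4 3 5)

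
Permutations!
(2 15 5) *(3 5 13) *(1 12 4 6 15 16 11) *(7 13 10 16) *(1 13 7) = (1 12 4 6 15 10 16 11 13 3 5 2) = [0, 12, 1, 5, 6, 2, 15, 7, 8, 9, 16, 13, 4, 3, 14, 10, 11]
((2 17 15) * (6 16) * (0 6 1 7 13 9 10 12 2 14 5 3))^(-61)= ((0 6 16 1 7 13 9 10 12 2 17 15 14 5 3))^(-61)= (0 3 5 14 15 17 2 12 10 9 13 7 1 16 6)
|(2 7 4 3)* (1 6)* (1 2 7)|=|(1 6 2)(3 7 4)|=3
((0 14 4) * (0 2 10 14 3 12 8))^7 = ((0 3 12 8)(2 10 14 4))^7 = (0 8 12 3)(2 4 14 10)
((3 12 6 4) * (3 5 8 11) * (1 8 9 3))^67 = (1 8 11)(3 12 6 4 5 9)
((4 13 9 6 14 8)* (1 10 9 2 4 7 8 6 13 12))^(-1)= ((1 10 9 13 2 4 12)(6 14)(7 8))^(-1)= (1 12 4 2 13 9 10)(6 14)(7 8)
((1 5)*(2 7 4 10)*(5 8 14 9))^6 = ((1 8 14 9 5)(2 7 4 10))^6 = (1 8 14 9 5)(2 4)(7 10)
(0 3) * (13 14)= (0 3)(13 14)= [3, 1, 2, 0, 4, 5, 6, 7, 8, 9, 10, 11, 12, 14, 13]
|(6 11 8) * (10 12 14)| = |(6 11 8)(10 12 14)| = 3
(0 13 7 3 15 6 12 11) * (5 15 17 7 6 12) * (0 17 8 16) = (0 13 6 5 15 12 11 17 7 3 8 16) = [13, 1, 2, 8, 4, 15, 5, 3, 16, 9, 10, 17, 11, 6, 14, 12, 0, 7]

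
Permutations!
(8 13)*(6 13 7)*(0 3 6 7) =(0 3 6 13 8) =[3, 1, 2, 6, 4, 5, 13, 7, 0, 9, 10, 11, 12, 8]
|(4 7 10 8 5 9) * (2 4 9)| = 6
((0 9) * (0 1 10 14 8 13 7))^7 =(0 7 13 8 14 10 1 9) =((0 9 1 10 14 8 13 7))^7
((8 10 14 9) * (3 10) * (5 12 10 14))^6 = ((3 14 9 8)(5 12 10))^6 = (3 9)(8 14)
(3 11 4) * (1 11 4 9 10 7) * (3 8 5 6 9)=(1 11 3 4 8 5 6 9 10 7)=[0, 11, 2, 4, 8, 6, 9, 1, 5, 10, 7, 3]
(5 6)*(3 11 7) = [0, 1, 2, 11, 4, 6, 5, 3, 8, 9, 10, 7] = (3 11 7)(5 6)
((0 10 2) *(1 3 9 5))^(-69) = (10)(1 5 9 3)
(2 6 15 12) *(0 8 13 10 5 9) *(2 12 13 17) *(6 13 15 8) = [6, 1, 13, 3, 4, 9, 8, 7, 17, 0, 5, 11, 12, 10, 14, 15, 16, 2] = (0 6 8 17 2 13 10 5 9)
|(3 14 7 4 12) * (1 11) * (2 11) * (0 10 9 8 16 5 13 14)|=|(0 10 9 8 16 5 13 14 7 4 12 3)(1 2 11)|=12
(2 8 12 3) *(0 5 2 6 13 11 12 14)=[5, 1, 8, 6, 4, 2, 13, 7, 14, 9, 10, 12, 3, 11, 0]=(0 5 2 8 14)(3 6 13 11 12)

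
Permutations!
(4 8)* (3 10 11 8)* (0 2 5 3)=(0 2 5 3 10 11 8 4)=[2, 1, 5, 10, 0, 3, 6, 7, 4, 9, 11, 8]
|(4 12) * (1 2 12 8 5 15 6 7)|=|(1 2 12 4 8 5 15 6 7)|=9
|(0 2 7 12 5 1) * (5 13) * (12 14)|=|(0 2 7 14 12 13 5 1)|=8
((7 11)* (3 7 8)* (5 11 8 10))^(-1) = (3 8 7)(5 10 11)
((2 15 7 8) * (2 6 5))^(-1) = (2 5 6 8 7 15)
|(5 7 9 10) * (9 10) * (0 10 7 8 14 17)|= 6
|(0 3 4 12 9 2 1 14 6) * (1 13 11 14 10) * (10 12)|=|(0 3 4 10 1 12 9 2 13 11 14 6)|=12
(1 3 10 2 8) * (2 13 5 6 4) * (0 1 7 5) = (0 1 3 10 13)(2 8 7 5 6 4) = [1, 3, 8, 10, 2, 6, 4, 5, 7, 9, 13, 11, 12, 0]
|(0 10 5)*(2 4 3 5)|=6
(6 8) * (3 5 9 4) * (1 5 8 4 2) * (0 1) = (0 1 5 9 2)(3 8 6 4) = [1, 5, 0, 8, 3, 9, 4, 7, 6, 2]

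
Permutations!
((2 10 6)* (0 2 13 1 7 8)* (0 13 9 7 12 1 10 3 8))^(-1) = ((0 2 3 8 13 10 6 9 7)(1 12))^(-1) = (0 7 9 6 10 13 8 3 2)(1 12)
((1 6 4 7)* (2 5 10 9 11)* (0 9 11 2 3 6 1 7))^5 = ((0 9 2 5 10 11 3 6 4))^5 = (0 11 9 3 2 6 5 4 10)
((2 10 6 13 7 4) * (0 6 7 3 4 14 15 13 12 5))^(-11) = ((0 6 12 5)(2 10 7 14 15 13 3 4))^(-11) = (0 6 12 5)(2 13 7 4 15 10 3 14)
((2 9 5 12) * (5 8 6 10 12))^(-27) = ((2 9 8 6 10 12))^(-27) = (2 6)(8 12)(9 10)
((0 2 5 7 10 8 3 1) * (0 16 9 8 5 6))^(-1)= (0 6 2)(1 3 8 9 16)(5 10 7)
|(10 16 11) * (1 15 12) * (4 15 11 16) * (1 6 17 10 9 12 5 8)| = 11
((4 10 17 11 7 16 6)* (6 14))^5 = ((4 10 17 11 7 16 14 6))^5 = (4 16 17 6 7 10 14 11)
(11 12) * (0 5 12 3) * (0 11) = (0 5 12)(3 11) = [5, 1, 2, 11, 4, 12, 6, 7, 8, 9, 10, 3, 0]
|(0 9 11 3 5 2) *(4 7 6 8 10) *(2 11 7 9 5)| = |(0 5 11 3 2)(4 9 7 6 8 10)| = 30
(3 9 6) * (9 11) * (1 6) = (1 6 3 11 9) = [0, 6, 2, 11, 4, 5, 3, 7, 8, 1, 10, 9]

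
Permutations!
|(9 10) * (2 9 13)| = |(2 9 10 13)| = 4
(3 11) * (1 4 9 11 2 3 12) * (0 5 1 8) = (0 5 1 4 9 11 12 8)(2 3) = [5, 4, 3, 2, 9, 1, 6, 7, 0, 11, 10, 12, 8]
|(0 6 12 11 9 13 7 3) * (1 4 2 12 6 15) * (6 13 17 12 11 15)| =|(0 6 13 7 3)(1 4 2 11 9 17 12 15)| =40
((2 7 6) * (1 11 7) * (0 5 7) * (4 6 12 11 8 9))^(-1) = (0 11 12 7 5)(1 2 6 4 9 8)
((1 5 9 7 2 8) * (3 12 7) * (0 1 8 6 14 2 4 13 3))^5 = (0 1 5 9)(2 14 6)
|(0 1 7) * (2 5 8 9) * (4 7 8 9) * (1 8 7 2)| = 8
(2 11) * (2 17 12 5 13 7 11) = (5 13 7 11 17 12) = [0, 1, 2, 3, 4, 13, 6, 11, 8, 9, 10, 17, 5, 7, 14, 15, 16, 12]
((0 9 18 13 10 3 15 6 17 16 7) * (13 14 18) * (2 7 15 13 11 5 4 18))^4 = ((0 9 11 5 4 18 14 2 7)(3 13 10)(6 17 16 15))^4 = (0 4 7 5 2 11 14 9 18)(3 13 10)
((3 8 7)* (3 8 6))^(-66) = (8)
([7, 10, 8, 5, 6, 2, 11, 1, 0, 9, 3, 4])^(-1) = [8, 7, 5, 10, 11, 3, 4, 0, 2, 9, 1, 6]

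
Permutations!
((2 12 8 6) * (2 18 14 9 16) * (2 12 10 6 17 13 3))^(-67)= (2 9 13 18 8 10 16 3 14 17 6 12)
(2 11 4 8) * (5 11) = [0, 1, 5, 3, 8, 11, 6, 7, 2, 9, 10, 4] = (2 5 11 4 8)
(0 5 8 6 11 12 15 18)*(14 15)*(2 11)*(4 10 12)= (0 5 8 6 2 11 4 10 12 14 15 18)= [5, 1, 11, 3, 10, 8, 2, 7, 6, 9, 12, 4, 14, 13, 15, 18, 16, 17, 0]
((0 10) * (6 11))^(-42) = (11)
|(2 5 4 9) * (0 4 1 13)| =7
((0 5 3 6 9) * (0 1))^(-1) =((0 5 3 6 9 1))^(-1) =(0 1 9 6 3 5)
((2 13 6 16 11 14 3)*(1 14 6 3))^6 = (16)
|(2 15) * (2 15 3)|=|(15)(2 3)|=2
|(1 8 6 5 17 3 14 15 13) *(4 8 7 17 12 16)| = 42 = |(1 7 17 3 14 15 13)(4 8 6 5 12 16)|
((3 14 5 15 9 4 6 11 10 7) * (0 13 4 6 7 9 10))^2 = ((0 13 4 7 3 14 5 15 10 9 6 11))^2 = (0 4 3 5 10 6)(7 14 15 9 11 13)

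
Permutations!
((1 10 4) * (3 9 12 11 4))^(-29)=(1 4 11 12 9 3 10)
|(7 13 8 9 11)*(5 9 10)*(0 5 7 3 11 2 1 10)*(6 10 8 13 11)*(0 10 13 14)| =|(0 5 9 2 1 8 10 7 11 3 6 13 14)| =13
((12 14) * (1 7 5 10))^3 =((1 7 5 10)(12 14))^3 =(1 10 5 7)(12 14)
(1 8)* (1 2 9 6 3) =(1 8 2 9 6 3) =[0, 8, 9, 1, 4, 5, 3, 7, 2, 6]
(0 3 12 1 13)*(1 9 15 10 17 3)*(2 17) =(0 1 13)(2 17 3 12 9 15 10) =[1, 13, 17, 12, 4, 5, 6, 7, 8, 15, 2, 11, 9, 0, 14, 10, 16, 3]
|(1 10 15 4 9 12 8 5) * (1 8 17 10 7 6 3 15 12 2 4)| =30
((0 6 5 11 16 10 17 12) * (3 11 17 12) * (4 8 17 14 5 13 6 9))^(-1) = ((0 9 4 8 17 3 11 16 10 12)(5 14)(6 13))^(-1) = (0 12 10 16 11 3 17 8 4 9)(5 14)(6 13)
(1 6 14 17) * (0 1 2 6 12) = (0 1 12)(2 6 14 17) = [1, 12, 6, 3, 4, 5, 14, 7, 8, 9, 10, 11, 0, 13, 17, 15, 16, 2]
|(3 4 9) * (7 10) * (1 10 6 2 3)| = |(1 10 7 6 2 3 4 9)| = 8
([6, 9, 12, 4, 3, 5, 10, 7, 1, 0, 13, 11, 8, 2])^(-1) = (0 9 1 8 12 2 13 10 6)(3 4)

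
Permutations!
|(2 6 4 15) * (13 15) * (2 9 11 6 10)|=|(2 10)(4 13 15 9 11 6)|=6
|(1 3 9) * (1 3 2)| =2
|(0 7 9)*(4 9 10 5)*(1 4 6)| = |(0 7 10 5 6 1 4 9)| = 8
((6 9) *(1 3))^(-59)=(1 3)(6 9)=((1 3)(6 9))^(-59)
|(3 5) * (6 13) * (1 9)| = |(1 9)(3 5)(6 13)| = 2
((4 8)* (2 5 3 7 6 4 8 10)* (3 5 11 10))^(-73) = (2 10 11)(3 4 6 7)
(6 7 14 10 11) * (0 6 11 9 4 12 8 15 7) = (0 6)(4 12 8 15 7 14 10 9) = [6, 1, 2, 3, 12, 5, 0, 14, 15, 4, 9, 11, 8, 13, 10, 7]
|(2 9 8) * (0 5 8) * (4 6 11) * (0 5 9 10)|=|(0 9 5 8 2 10)(4 6 11)|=6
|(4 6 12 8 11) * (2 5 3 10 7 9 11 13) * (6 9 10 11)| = 10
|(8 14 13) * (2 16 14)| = 5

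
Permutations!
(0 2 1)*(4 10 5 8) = [2, 0, 1, 3, 10, 8, 6, 7, 4, 9, 5] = (0 2 1)(4 10 5 8)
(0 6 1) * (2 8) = (0 6 1)(2 8) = [6, 0, 8, 3, 4, 5, 1, 7, 2]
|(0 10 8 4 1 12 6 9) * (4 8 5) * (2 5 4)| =|(0 10 4 1 12 6 9)(2 5)| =14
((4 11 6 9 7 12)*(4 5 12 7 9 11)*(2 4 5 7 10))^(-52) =((2 4 5 12 7 10)(6 11))^(-52) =(2 5 7)(4 12 10)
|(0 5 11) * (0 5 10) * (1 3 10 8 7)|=6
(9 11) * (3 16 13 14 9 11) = (3 16 13 14 9) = [0, 1, 2, 16, 4, 5, 6, 7, 8, 3, 10, 11, 12, 14, 9, 15, 13]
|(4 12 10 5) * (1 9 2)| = 12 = |(1 9 2)(4 12 10 5)|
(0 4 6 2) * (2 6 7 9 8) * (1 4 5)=[5, 4, 0, 3, 7, 1, 6, 9, 2, 8]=(0 5 1 4 7 9 8 2)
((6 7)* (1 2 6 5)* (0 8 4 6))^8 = (8)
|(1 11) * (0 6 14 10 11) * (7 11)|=7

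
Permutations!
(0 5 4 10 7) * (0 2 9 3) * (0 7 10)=(10)(0 5 4)(2 9 3 7)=[5, 1, 9, 7, 0, 4, 6, 2, 8, 3, 10]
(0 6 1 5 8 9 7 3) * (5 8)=[6, 8, 2, 0, 4, 5, 1, 3, 9, 7]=(0 6 1 8 9 7 3)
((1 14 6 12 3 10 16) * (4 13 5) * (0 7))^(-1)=(0 7)(1 16 10 3 12 6 14)(4 5 13)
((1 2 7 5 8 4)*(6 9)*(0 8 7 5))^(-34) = ((0 8 4 1 2 5 7)(6 9))^(-34) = (9)(0 8 4 1 2 5 7)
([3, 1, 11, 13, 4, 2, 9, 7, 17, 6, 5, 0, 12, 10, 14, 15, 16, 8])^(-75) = [13, 1, 0, 10, 4, 11, 9, 7, 17, 6, 2, 3, 12, 5, 14, 15, 16, 8]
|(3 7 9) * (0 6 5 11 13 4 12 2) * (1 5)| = |(0 6 1 5 11 13 4 12 2)(3 7 9)| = 9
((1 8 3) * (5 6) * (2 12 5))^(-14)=((1 8 3)(2 12 5 6))^(-14)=(1 8 3)(2 5)(6 12)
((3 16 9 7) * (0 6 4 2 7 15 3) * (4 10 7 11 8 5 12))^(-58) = (0 10)(2 8 12)(3 9)(4 11 5)(6 7)(15 16)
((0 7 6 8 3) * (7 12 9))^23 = (0 9 6 3 12 7 8)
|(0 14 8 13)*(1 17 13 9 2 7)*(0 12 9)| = |(0 14 8)(1 17 13 12 9 2 7)| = 21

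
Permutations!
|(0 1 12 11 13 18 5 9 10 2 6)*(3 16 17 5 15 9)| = |(0 1 12 11 13 18 15 9 10 2 6)(3 16 17 5)| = 44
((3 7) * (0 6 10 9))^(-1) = ((0 6 10 9)(3 7))^(-1) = (0 9 10 6)(3 7)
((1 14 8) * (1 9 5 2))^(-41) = (1 14 8 9 5 2)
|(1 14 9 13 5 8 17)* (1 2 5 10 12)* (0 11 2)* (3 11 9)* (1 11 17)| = |(0 9 13 10 12 11 2 5 8 1 14 3 17)| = 13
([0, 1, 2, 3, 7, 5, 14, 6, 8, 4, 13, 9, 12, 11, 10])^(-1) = (4 9 11 13 10 14 6 7)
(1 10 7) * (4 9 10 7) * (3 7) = (1 3 7)(4 9 10) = [0, 3, 2, 7, 9, 5, 6, 1, 8, 10, 4]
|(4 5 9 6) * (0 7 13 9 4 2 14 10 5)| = |(0 7 13 9 6 2 14 10 5 4)| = 10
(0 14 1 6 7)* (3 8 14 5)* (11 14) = (0 5 3 8 11 14 1 6 7) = [5, 6, 2, 8, 4, 3, 7, 0, 11, 9, 10, 14, 12, 13, 1]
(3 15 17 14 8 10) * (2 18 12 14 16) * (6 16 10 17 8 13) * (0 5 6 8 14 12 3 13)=(0 5 6 16 2 18 3 15 14)(8 17 10 13)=[5, 1, 18, 15, 4, 6, 16, 7, 17, 9, 13, 11, 12, 8, 0, 14, 2, 10, 3]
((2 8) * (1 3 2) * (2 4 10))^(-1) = ((1 3 4 10 2 8))^(-1) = (1 8 2 10 4 3)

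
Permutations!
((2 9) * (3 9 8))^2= ((2 8 3 9))^2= (2 3)(8 9)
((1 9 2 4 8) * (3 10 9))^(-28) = (10)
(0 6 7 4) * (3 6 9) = (0 9 3 6 7 4) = [9, 1, 2, 6, 0, 5, 7, 4, 8, 3]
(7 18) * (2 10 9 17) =(2 10 9 17)(7 18) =[0, 1, 10, 3, 4, 5, 6, 18, 8, 17, 9, 11, 12, 13, 14, 15, 16, 2, 7]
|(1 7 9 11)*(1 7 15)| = 6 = |(1 15)(7 9 11)|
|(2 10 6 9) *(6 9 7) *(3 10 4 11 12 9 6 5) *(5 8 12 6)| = 24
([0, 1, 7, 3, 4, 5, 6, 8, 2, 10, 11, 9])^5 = (2 8 7)(9 11 10)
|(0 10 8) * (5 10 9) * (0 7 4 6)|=8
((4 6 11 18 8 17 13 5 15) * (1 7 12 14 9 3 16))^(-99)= ((1 7 12 14 9 3 16)(4 6 11 18 8 17 13 5 15))^(-99)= (18)(1 16 3 9 14 12 7)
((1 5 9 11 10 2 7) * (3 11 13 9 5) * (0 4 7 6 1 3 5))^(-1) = (0 5 1 6 2 10 11 3 7 4)(9 13) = ((0 4 7 3 11 10 2 6 1 5)(9 13))^(-1)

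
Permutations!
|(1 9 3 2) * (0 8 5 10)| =|(0 8 5 10)(1 9 3 2)| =4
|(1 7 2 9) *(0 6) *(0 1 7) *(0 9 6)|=|(1 9 7 2 6)|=5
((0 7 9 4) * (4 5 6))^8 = (0 9 6)(4 7 5)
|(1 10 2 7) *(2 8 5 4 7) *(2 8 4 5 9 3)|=|(1 10 4 7)(2 8 9 3)|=4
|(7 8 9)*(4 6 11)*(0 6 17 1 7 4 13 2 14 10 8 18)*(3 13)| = 15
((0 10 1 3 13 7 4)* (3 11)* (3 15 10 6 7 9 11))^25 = (0 6 7 4)(1 11 3 15 13 10 9)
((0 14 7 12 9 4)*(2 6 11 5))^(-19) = ((0 14 7 12 9 4)(2 6 11 5))^(-19) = (0 4 9 12 7 14)(2 6 11 5)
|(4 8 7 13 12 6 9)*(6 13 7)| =4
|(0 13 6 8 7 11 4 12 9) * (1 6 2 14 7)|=|(0 13 2 14 7 11 4 12 9)(1 6 8)|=9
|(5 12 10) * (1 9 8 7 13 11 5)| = 9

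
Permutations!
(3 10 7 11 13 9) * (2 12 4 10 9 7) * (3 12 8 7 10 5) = (2 8 7 11 13 10)(3 9 12 4 5) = [0, 1, 8, 9, 5, 3, 6, 11, 7, 12, 2, 13, 4, 10]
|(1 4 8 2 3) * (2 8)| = |(8)(1 4 2 3)| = 4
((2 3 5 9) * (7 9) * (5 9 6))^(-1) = ((2 3 9)(5 7 6))^(-1) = (2 9 3)(5 6 7)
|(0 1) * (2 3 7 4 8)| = 10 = |(0 1)(2 3 7 4 8)|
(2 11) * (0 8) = [8, 1, 11, 3, 4, 5, 6, 7, 0, 9, 10, 2] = (0 8)(2 11)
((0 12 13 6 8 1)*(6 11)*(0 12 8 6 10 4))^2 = ((0 8 1 12 13 11 10 4))^2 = (0 1 13 10)(4 8 12 11)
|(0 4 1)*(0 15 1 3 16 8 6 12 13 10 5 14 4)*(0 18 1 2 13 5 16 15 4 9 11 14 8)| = 60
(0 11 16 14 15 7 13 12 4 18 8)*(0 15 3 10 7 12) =(0 11 16 14 3 10 7 13)(4 18 8 15 12) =[11, 1, 2, 10, 18, 5, 6, 13, 15, 9, 7, 16, 4, 0, 3, 12, 14, 17, 8]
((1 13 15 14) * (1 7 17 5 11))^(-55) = (1 13 15 14 7 17 5 11)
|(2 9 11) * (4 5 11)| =|(2 9 4 5 11)| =5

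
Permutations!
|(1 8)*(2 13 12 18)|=4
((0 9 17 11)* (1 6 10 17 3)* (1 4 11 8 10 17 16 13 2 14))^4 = ((0 9 3 4 11)(1 6 17 8 10 16 13 2 14))^4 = (0 11 4 3 9)(1 10 14 8 2 17 13 6 16)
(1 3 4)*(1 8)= (1 3 4 8)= [0, 3, 2, 4, 8, 5, 6, 7, 1]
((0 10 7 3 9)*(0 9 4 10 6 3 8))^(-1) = (0 8 7 10 4 3 6)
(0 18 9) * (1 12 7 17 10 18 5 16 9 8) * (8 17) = (0 5 16 9)(1 12 7 8)(10 18 17) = [5, 12, 2, 3, 4, 16, 6, 8, 1, 0, 18, 11, 7, 13, 14, 15, 9, 10, 17]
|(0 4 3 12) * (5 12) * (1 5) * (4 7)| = 7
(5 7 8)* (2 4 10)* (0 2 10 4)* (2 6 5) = [6, 1, 0, 3, 4, 7, 5, 8, 2, 9, 10] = (10)(0 6 5 7 8 2)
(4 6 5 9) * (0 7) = (0 7)(4 6 5 9) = [7, 1, 2, 3, 6, 9, 5, 0, 8, 4]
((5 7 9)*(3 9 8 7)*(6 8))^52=(3 9 5)(6 8 7)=((3 9 5)(6 8 7))^52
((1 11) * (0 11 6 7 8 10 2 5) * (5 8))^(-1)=(0 5 7 6 1 11)(2 10 8)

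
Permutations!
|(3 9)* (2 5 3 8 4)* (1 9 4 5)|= 7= |(1 9 8 5 3 4 2)|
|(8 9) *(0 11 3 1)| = |(0 11 3 1)(8 9)| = 4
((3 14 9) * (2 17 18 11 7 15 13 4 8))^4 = ((2 17 18 11 7 15 13 4 8)(3 14 9))^4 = (2 7 8 11 4 18 13 17 15)(3 14 9)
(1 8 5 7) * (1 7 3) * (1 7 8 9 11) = [0, 9, 2, 7, 4, 3, 6, 8, 5, 11, 10, 1] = (1 9 11)(3 7 8 5)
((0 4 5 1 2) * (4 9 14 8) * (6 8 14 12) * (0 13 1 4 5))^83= (14)(0 4 5 8 6 12 9)(1 13 2)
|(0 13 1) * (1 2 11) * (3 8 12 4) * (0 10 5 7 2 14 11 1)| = 20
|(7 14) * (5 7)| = 3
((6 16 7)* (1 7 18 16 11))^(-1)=((1 7 6 11)(16 18))^(-1)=(1 11 6 7)(16 18)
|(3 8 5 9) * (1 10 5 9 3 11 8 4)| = 15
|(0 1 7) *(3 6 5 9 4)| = |(0 1 7)(3 6 5 9 4)| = 15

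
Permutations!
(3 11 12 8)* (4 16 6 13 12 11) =(3 4 16 6 13 12 8) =[0, 1, 2, 4, 16, 5, 13, 7, 3, 9, 10, 11, 8, 12, 14, 15, 6]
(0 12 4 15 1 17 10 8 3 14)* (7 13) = (0 12 4 15 1 17 10 8 3 14)(7 13) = [12, 17, 2, 14, 15, 5, 6, 13, 3, 9, 8, 11, 4, 7, 0, 1, 16, 10]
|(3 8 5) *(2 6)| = 6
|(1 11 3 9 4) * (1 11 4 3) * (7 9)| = |(1 4 11)(3 7 9)| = 3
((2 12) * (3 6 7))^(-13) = (2 12)(3 7 6)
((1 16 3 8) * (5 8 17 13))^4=((1 16 3 17 13 5 8))^4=(1 13 16 5 3 8 17)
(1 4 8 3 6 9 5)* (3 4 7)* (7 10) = (1 10 7 3 6 9 5)(4 8) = [0, 10, 2, 6, 8, 1, 9, 3, 4, 5, 7]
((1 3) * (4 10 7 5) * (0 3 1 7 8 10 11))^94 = ((0 3 7 5 4 11)(8 10))^94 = (0 4 7)(3 11 5)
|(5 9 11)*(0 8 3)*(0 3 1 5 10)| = 7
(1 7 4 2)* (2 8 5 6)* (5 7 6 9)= (1 6 2)(4 8 7)(5 9)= [0, 6, 1, 3, 8, 9, 2, 4, 7, 5]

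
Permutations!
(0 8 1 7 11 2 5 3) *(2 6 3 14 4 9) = (0 8 1 7 11 6 3)(2 5 14 4 9) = [8, 7, 5, 0, 9, 14, 3, 11, 1, 2, 10, 6, 12, 13, 4]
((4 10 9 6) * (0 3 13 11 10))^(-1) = (0 4 6 9 10 11 13 3)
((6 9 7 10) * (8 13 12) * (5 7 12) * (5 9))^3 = (5 6 10 7)(8 12 9 13) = ((5 7 10 6)(8 13 9 12))^3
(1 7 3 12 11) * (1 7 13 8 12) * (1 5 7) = (1 13 8 12 11)(3 5 7) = [0, 13, 2, 5, 4, 7, 6, 3, 12, 9, 10, 1, 11, 8]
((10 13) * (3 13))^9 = (13)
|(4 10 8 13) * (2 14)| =|(2 14)(4 10 8 13)| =4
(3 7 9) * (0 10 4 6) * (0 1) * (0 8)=(0 10 4 6 1 8)(3 7 9)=[10, 8, 2, 7, 6, 5, 1, 9, 0, 3, 4]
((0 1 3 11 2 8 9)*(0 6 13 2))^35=(13)(0 11 3 1)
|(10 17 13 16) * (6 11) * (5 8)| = 4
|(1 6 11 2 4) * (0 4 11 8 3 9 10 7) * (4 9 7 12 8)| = |(0 9 10 12 8 3 7)(1 6 4)(2 11)| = 42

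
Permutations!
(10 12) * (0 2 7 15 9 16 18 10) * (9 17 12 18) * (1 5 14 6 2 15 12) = (0 15 17 1 5 14 6 2 7 12)(9 16)(10 18) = [15, 5, 7, 3, 4, 14, 2, 12, 8, 16, 18, 11, 0, 13, 6, 17, 9, 1, 10]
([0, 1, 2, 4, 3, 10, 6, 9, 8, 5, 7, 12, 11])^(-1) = (3 4)(5 9 7 10)(11 12)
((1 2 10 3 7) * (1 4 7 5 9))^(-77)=(1 2 10 3 5 9)(4 7)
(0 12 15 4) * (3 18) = (0 12 15 4)(3 18) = [12, 1, 2, 18, 0, 5, 6, 7, 8, 9, 10, 11, 15, 13, 14, 4, 16, 17, 3]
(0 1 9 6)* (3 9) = [1, 3, 2, 9, 4, 5, 0, 7, 8, 6] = (0 1 3 9 6)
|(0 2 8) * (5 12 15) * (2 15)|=6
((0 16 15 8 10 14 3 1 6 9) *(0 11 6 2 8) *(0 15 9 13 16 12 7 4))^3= ((0 12 7 4)(1 2 8 10 14 3)(6 13 16 9 11))^3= (0 4 7 12)(1 10)(2 14)(3 8)(6 9 13 11 16)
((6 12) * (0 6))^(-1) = ((0 6 12))^(-1) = (0 12 6)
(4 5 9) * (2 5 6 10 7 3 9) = (2 5)(3 9 4 6 10 7) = [0, 1, 5, 9, 6, 2, 10, 3, 8, 4, 7]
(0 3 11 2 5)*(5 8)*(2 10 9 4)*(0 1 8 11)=(0 3)(1 8 5)(2 11 10 9 4)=[3, 8, 11, 0, 2, 1, 6, 7, 5, 4, 9, 10]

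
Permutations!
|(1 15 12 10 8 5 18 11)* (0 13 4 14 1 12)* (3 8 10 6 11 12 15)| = 13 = |(0 13 4 14 1 3 8 5 18 12 6 11 15)|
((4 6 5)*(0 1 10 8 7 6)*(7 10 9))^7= (8 10)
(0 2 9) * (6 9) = (0 2 6 9) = [2, 1, 6, 3, 4, 5, 9, 7, 8, 0]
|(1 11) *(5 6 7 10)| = 4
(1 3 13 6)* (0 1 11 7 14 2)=(0 1 3 13 6 11 7 14 2)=[1, 3, 0, 13, 4, 5, 11, 14, 8, 9, 10, 7, 12, 6, 2]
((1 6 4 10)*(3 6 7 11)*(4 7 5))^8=((1 5 4 10)(3 6 7 11))^8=(11)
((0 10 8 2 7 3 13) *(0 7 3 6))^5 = ((0 10 8 2 3 13 7 6))^5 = (0 13 8 6 3 10 7 2)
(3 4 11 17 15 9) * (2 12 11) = (2 12 11 17 15 9 3 4) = [0, 1, 12, 4, 2, 5, 6, 7, 8, 3, 10, 17, 11, 13, 14, 9, 16, 15]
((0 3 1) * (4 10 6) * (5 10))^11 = (0 1 3)(4 6 10 5)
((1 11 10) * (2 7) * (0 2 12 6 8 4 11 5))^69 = (0 12 4 1 2 6 11 5 7 8 10)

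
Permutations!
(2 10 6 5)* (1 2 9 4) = (1 2 10 6 5 9 4) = [0, 2, 10, 3, 1, 9, 5, 7, 8, 4, 6]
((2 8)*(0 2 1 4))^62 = ((0 2 8 1 4))^62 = (0 8 4 2 1)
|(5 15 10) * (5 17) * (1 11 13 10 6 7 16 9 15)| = 30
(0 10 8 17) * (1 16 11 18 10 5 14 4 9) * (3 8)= (0 5 14 4 9 1 16 11 18 10 3 8 17)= [5, 16, 2, 8, 9, 14, 6, 7, 17, 1, 3, 18, 12, 13, 4, 15, 11, 0, 10]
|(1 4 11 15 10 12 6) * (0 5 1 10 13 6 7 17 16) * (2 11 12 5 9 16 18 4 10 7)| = 30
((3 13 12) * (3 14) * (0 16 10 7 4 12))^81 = ((0 16 10 7 4 12 14 3 13))^81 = (16)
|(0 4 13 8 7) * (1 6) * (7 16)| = 6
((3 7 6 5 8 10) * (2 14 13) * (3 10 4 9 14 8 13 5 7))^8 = (2 8 4 9 14 5 13) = ((2 8 4 9 14 5 13)(6 7))^8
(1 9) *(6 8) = [0, 9, 2, 3, 4, 5, 8, 7, 6, 1] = (1 9)(6 8)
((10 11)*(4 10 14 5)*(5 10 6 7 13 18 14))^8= (4 5 11 10 14 18 13 7 6)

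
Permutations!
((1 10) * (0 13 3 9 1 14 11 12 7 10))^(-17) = (0 9 13 1 3)(7 11 10 12 14)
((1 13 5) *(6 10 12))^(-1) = (1 5 13)(6 12 10)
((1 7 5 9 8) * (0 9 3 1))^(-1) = ((0 9 8)(1 7 5 3))^(-1) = (0 8 9)(1 3 5 7)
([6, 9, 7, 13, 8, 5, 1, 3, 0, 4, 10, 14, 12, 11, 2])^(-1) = (0 8 4 9 1 6)(2 14 11 13 3 7)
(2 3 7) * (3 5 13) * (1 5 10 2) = (1 5 13 3 7)(2 10) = [0, 5, 10, 7, 4, 13, 6, 1, 8, 9, 2, 11, 12, 3]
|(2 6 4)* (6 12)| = 4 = |(2 12 6 4)|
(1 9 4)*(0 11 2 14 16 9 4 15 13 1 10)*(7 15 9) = (0 11 2 14 16 7 15 13 1 4 10) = [11, 4, 14, 3, 10, 5, 6, 15, 8, 9, 0, 2, 12, 1, 16, 13, 7]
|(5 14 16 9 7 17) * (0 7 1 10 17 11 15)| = 28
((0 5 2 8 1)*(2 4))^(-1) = (0 1 8 2 4 5)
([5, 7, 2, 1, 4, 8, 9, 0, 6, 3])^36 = [9, 8, 2, 5, 4, 3, 7, 6, 1, 0]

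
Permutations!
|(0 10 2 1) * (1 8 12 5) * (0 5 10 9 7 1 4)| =12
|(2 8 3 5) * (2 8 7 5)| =5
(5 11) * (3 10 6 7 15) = (3 10 6 7 15)(5 11) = [0, 1, 2, 10, 4, 11, 7, 15, 8, 9, 6, 5, 12, 13, 14, 3]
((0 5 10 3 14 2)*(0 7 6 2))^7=(0 10 14 5 3)(2 7 6)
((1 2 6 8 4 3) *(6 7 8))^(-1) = ((1 2 7 8 4 3))^(-1) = (1 3 4 8 7 2)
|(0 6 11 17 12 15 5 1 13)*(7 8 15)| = |(0 6 11 17 12 7 8 15 5 1 13)| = 11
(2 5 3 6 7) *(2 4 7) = (2 5 3 6)(4 7) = [0, 1, 5, 6, 7, 3, 2, 4]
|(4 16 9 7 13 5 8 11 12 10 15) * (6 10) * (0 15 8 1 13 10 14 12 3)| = |(0 15 4 16 9 7 10 8 11 3)(1 13 5)(6 14 12)| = 30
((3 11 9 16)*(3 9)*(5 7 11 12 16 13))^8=((3 12 16 9 13 5 7 11))^8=(16)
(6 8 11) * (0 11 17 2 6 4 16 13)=(0 11 4 16 13)(2 6 8 17)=[11, 1, 6, 3, 16, 5, 8, 7, 17, 9, 10, 4, 12, 0, 14, 15, 13, 2]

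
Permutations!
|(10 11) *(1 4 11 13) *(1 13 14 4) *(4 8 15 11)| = |(8 15 11 10 14)| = 5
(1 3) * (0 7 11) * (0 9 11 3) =[7, 0, 2, 1, 4, 5, 6, 3, 8, 11, 10, 9] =(0 7 3 1)(9 11)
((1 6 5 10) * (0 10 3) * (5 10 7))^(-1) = (0 3 5 7)(1 10 6)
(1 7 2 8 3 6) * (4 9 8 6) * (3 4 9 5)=[0, 7, 6, 9, 5, 3, 1, 2, 4, 8]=(1 7 2 6)(3 9 8 4 5)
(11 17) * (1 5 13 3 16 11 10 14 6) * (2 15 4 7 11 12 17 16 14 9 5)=[0, 2, 15, 14, 7, 13, 1, 11, 8, 5, 9, 16, 17, 3, 6, 4, 12, 10]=(1 2 15 4 7 11 16 12 17 10 9 5 13 3 14 6)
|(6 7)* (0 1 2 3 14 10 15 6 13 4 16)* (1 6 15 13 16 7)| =|(0 6 1 2 3 14 10 13 4 7 16)| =11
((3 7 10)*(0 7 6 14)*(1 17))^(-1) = ((0 7 10 3 6 14)(1 17))^(-1) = (0 14 6 3 10 7)(1 17)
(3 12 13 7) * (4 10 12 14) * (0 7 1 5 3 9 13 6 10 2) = [7, 5, 0, 14, 2, 3, 10, 9, 8, 13, 12, 11, 6, 1, 4] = (0 7 9 13 1 5 3 14 4 2)(6 10 12)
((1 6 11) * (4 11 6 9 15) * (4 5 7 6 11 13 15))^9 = (15)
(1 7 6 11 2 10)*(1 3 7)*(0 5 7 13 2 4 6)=(0 5 7)(2 10 3 13)(4 6 11)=[5, 1, 10, 13, 6, 7, 11, 0, 8, 9, 3, 4, 12, 2]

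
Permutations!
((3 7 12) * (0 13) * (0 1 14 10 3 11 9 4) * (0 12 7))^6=(14)(4 11)(9 12)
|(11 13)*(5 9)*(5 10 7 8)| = 10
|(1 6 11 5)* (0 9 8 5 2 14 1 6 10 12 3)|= 12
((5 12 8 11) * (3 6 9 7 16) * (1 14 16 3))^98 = (1 16 14)(3 9)(5 8)(6 7)(11 12)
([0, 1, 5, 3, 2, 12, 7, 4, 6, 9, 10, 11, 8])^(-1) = [0, 1, 4, 3, 7, 2, 8, 6, 12, 9, 10, 11, 5]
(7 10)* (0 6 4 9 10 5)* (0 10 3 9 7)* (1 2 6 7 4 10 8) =(0 7 5 8 1 2 6 10)(3 9) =[7, 2, 6, 9, 4, 8, 10, 5, 1, 3, 0]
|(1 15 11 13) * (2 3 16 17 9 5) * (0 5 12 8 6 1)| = 14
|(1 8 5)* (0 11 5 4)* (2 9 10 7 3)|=|(0 11 5 1 8 4)(2 9 10 7 3)|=30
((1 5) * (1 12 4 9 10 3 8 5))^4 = ((3 8 5 12 4 9 10))^4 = (3 4 8 9 5 10 12)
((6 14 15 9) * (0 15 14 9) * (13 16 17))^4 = ((0 15)(6 9)(13 16 17))^4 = (13 16 17)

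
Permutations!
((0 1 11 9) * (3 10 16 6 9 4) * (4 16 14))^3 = (0 16)(1 6)(3 4 14 10)(9 11)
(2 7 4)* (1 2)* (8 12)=(1 2 7 4)(8 12)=[0, 2, 7, 3, 1, 5, 6, 4, 12, 9, 10, 11, 8]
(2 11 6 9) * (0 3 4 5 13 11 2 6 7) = (0 3 4 5 13 11 7)(6 9) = [3, 1, 2, 4, 5, 13, 9, 0, 8, 6, 10, 7, 12, 11]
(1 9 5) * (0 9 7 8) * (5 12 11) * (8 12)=(0 9 8)(1 7 12 11 5)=[9, 7, 2, 3, 4, 1, 6, 12, 0, 8, 10, 5, 11]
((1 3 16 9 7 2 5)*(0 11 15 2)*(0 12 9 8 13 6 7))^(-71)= (0 9 12 7 6 13 8 16 3 1 5 2 15 11)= ((0 11 15 2 5 1 3 16 8 13 6 7 12 9))^(-71)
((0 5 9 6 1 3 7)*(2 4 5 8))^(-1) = (0 7 3 1 6 9 5 4 2 8)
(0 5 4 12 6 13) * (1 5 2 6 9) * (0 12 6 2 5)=(0 5 4 6 13 12 9 1)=[5, 0, 2, 3, 6, 4, 13, 7, 8, 1, 10, 11, 9, 12]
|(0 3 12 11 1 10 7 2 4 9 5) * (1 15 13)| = 13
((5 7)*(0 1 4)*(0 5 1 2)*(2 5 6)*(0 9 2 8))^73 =(0 1 8 7 6 5 4)(2 9)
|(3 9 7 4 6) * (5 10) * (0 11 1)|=|(0 11 1)(3 9 7 4 6)(5 10)|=30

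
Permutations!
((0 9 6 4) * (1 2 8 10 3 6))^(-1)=((0 9 1 2 8 10 3 6 4))^(-1)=(0 4 6 3 10 8 2 1 9)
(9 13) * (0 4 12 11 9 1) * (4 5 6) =(0 5 6 4 12 11 9 13 1) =[5, 0, 2, 3, 12, 6, 4, 7, 8, 13, 10, 9, 11, 1]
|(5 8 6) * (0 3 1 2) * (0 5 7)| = 8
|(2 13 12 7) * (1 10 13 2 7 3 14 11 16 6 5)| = 10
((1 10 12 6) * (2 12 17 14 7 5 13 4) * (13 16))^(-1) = (1 6 12 2 4 13 16 5 7 14 17 10) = ((1 10 17 14 7 5 16 13 4 2 12 6))^(-1)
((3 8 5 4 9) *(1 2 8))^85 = (1 2 8 5 4 9 3) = ((1 2 8 5 4 9 3))^85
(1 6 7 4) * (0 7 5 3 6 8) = (0 7 4 1 8)(3 6 5) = [7, 8, 2, 6, 1, 3, 5, 4, 0]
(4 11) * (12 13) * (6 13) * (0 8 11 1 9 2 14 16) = (0 8 11 4 1 9 2 14 16)(6 13 12) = [8, 9, 14, 3, 1, 5, 13, 7, 11, 2, 10, 4, 6, 12, 16, 15, 0]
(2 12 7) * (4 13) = (2 12 7)(4 13) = [0, 1, 12, 3, 13, 5, 6, 2, 8, 9, 10, 11, 7, 4]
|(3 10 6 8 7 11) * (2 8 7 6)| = 7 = |(2 8 6 7 11 3 10)|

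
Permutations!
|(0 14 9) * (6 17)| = |(0 14 9)(6 17)| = 6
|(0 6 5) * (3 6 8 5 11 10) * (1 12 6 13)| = 21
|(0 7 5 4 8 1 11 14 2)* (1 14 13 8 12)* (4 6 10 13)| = 36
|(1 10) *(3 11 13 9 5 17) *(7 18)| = 6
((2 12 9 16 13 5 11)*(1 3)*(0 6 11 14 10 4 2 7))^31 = ((0 6 11 7)(1 3)(2 12 9 16 13 5 14 10 4))^31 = (0 7 11 6)(1 3)(2 13 4 16 10 9 14 12 5)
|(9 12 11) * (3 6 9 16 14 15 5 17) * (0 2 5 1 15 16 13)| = |(0 2 5 17 3 6 9 12 11 13)(1 15)(14 16)| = 10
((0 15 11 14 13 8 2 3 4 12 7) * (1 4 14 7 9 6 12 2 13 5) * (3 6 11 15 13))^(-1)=(15)(0 7 11 9 12 6 2 4 1 5 14 3 8 13)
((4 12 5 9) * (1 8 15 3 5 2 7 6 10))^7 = (1 12 15 7 5 10 4 8 2 3 6 9)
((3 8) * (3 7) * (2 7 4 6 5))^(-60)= ((2 7 3 8 4 6 5))^(-60)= (2 8 5 3 6 7 4)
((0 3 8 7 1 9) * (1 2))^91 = (9)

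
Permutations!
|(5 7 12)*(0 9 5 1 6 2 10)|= |(0 9 5 7 12 1 6 2 10)|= 9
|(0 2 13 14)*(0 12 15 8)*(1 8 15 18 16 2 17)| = 12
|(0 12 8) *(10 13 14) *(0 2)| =12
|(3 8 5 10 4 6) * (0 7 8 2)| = |(0 7 8 5 10 4 6 3 2)| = 9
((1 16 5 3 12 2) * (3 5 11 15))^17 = (1 15 2 11 12 16 3)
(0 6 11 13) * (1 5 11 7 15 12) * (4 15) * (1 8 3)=(0 6 7 4 15 12 8 3 1 5 11 13)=[6, 5, 2, 1, 15, 11, 7, 4, 3, 9, 10, 13, 8, 0, 14, 12]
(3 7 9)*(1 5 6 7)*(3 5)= (1 3)(5 6 7 9)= [0, 3, 2, 1, 4, 6, 7, 9, 8, 5]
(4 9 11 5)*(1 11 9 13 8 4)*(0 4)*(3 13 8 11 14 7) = (0 4 8)(1 14 7 3 13 11 5) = [4, 14, 2, 13, 8, 1, 6, 3, 0, 9, 10, 5, 12, 11, 7]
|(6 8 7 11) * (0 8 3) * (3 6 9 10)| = 7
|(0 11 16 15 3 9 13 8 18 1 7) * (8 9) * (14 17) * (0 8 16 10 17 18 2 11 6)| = 18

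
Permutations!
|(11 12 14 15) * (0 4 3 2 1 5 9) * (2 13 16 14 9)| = |(0 4 3 13 16 14 15 11 12 9)(1 5 2)| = 30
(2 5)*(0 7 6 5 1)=[7, 0, 1, 3, 4, 2, 5, 6]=(0 7 6 5 2 1)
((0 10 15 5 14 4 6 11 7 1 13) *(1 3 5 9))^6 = (15)(3 7 11 6 4 14 5)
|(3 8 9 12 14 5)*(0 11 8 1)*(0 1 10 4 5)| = 12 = |(0 11 8 9 12 14)(3 10 4 5)|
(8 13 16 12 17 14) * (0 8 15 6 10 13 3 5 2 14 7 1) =(0 8 3 5 2 14 15 6 10 13 16 12 17 7 1) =[8, 0, 14, 5, 4, 2, 10, 1, 3, 9, 13, 11, 17, 16, 15, 6, 12, 7]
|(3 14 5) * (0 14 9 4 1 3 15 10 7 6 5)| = 20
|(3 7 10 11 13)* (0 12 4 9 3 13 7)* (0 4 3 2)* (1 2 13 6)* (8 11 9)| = |(0 12 3 4 8 11 7 10 9 13 6 1 2)| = 13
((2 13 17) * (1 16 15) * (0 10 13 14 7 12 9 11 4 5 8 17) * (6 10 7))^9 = ((0 7 12 9 11 4 5 8 17 2 14 6 10 13)(1 16 15))^9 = (0 2 11 13 17 9 10 8 12 6 5 7 14 4)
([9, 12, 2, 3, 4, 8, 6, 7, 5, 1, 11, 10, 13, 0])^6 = (0 9 1 12 13)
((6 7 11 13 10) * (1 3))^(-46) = ((1 3)(6 7 11 13 10))^(-46) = (6 10 13 11 7)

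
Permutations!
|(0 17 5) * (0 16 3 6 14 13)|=8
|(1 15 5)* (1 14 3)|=5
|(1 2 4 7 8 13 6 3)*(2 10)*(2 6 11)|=12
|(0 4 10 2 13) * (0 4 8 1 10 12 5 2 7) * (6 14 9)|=15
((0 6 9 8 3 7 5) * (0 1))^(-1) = (0 1 5 7 3 8 9 6)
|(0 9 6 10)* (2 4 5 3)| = 4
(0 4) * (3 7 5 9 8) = (0 4)(3 7 5 9 8) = [4, 1, 2, 7, 0, 9, 6, 5, 3, 8]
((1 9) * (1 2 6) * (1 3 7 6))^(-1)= (1 2 9)(3 6 7)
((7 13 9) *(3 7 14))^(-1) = ((3 7 13 9 14))^(-1) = (3 14 9 13 7)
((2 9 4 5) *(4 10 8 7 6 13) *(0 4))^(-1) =(0 13 6 7 8 10 9 2 5 4)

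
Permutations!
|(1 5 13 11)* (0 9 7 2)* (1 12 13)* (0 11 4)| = |(0 9 7 2 11 12 13 4)(1 5)| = 8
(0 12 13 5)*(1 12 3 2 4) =(0 3 2 4 1 12 13 5) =[3, 12, 4, 2, 1, 0, 6, 7, 8, 9, 10, 11, 13, 5]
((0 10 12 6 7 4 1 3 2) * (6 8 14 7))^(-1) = (0 2 3 1 4 7 14 8 12 10)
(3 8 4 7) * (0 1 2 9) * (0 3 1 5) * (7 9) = (0 5)(1 2 7)(3 8 4 9) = [5, 2, 7, 8, 9, 0, 6, 1, 4, 3]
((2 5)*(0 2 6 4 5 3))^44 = (0 3 2)(4 6 5)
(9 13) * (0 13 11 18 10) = (0 13 9 11 18 10) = [13, 1, 2, 3, 4, 5, 6, 7, 8, 11, 0, 18, 12, 9, 14, 15, 16, 17, 10]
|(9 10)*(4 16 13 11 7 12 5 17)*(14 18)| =|(4 16 13 11 7 12 5 17)(9 10)(14 18)| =8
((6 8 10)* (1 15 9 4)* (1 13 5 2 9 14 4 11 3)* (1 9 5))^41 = (1 15 14 4 13)(2 5)(3 11 9)(6 10 8) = ((1 15 14 4 13)(2 5)(3 9 11)(6 8 10))^41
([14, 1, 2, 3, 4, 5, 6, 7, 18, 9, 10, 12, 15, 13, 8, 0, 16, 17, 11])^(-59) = (0 11 14 12 8 15 18)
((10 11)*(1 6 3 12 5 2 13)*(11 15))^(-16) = ((1 6 3 12 5 2 13)(10 15 11))^(-16) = (1 2 12 6 13 5 3)(10 11 15)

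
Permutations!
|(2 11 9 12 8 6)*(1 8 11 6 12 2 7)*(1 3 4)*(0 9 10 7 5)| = 40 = |(0 9 2 6 5)(1 8 12 11 10 7 3 4)|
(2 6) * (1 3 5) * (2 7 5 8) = [0, 3, 6, 8, 4, 1, 7, 5, 2] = (1 3 8 2 6 7 5)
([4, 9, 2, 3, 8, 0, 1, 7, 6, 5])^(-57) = [5, 6, 2, 3, 0, 9, 8, 7, 4, 1]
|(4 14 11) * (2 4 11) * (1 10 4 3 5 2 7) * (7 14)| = 12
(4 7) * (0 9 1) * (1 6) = (0 9 6 1)(4 7) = [9, 0, 2, 3, 7, 5, 1, 4, 8, 6]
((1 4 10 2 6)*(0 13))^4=((0 13)(1 4 10 2 6))^4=(13)(1 6 2 10 4)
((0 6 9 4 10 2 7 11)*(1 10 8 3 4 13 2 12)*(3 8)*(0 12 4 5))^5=(0 7 4 9 12 5 2 10 6 11 3 13 1)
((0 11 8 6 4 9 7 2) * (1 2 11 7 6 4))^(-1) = (0 2 1 6 9 4 8 11 7)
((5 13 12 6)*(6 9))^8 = ((5 13 12 9 6))^8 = (5 9 13 6 12)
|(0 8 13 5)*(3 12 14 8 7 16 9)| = 10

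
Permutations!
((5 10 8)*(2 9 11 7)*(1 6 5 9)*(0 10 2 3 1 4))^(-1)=((0 10 8 9 11 7 3 1 6 5 2 4))^(-1)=(0 4 2 5 6 1 3 7 11 9 8 10)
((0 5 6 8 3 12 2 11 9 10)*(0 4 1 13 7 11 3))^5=(0 5 6 8)(1 10 11 13 4 9 7)(2 12 3)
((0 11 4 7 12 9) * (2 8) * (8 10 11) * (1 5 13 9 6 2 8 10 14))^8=((0 10 11 4 7 12 6 2 14 1 5 13 9))^8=(0 14 4 13 6 10 1 7 9 2 11 5 12)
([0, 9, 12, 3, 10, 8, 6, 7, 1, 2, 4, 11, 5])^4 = (1 5 2)(8 12 9)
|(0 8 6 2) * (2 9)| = 5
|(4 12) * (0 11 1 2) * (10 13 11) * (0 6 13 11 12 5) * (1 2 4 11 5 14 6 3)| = 9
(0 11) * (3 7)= (0 11)(3 7)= [11, 1, 2, 7, 4, 5, 6, 3, 8, 9, 10, 0]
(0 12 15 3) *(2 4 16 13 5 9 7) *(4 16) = (0 12 15 3)(2 16 13 5 9 7) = [12, 1, 16, 0, 4, 9, 6, 2, 8, 7, 10, 11, 15, 5, 14, 3, 13]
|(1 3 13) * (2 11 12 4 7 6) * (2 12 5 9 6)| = 24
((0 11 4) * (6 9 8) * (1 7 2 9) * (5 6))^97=(0 11 4)(1 6 5 8 9 2 7)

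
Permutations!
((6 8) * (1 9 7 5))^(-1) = (1 5 7 9)(6 8)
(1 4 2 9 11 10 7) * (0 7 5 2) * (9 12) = [7, 4, 12, 3, 0, 2, 6, 1, 8, 11, 5, 10, 9] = (0 7 1 4)(2 12 9 11 10 5)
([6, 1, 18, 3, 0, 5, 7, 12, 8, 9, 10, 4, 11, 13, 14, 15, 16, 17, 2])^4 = (18)(0 11 7)(4 12 6)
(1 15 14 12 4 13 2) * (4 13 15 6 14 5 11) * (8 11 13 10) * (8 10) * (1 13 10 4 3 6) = (2 13)(3 6 14 12 8 11)(4 15 5 10) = [0, 1, 13, 6, 15, 10, 14, 7, 11, 9, 4, 3, 8, 2, 12, 5]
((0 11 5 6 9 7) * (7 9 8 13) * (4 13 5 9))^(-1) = (0 7 13 4 9 11)(5 8 6)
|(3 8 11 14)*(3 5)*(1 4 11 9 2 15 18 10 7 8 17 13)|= 56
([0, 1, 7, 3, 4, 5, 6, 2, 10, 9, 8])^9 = [0, 1, 7, 3, 4, 5, 6, 2, 10, 9, 8]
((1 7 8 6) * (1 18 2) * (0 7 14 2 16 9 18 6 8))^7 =(0 7)(1 14 2)(9 18 16)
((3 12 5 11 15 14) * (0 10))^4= ((0 10)(3 12 5 11 15 14))^4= (3 15 5)(11 12 14)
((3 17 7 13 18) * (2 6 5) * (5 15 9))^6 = (2 6 15 9 5)(3 17 7 13 18)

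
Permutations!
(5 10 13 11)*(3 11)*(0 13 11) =[13, 1, 2, 0, 4, 10, 6, 7, 8, 9, 11, 5, 12, 3] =(0 13 3)(5 10 11)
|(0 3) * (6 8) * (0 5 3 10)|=|(0 10)(3 5)(6 8)|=2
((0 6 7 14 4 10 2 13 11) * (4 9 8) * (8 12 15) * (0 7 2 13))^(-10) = ((0 6 2)(4 10 13 11 7 14 9 12 15 8))^(-10) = (15)(0 2 6)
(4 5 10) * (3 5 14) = (3 5 10 4 14) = [0, 1, 2, 5, 14, 10, 6, 7, 8, 9, 4, 11, 12, 13, 3]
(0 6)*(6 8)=(0 8 6)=[8, 1, 2, 3, 4, 5, 0, 7, 6]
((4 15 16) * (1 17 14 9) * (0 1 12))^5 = ((0 1 17 14 9 12)(4 15 16))^5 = (0 12 9 14 17 1)(4 16 15)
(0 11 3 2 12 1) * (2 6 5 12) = (0 11 3 6 5 12 1) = [11, 0, 2, 6, 4, 12, 5, 7, 8, 9, 10, 3, 1]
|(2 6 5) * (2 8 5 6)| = 2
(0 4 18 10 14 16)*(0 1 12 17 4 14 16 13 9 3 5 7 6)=(0 14 13 9 3 5 7 6)(1 12 17 4 18 10 16)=[14, 12, 2, 5, 18, 7, 0, 6, 8, 3, 16, 11, 17, 9, 13, 15, 1, 4, 10]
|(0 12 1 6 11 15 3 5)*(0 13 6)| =6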